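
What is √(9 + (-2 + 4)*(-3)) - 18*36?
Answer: -648 + √3 ≈ -646.27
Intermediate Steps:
√(9 + (-2 + 4)*(-3)) - 18*36 = √(9 + 2*(-3)) - 648 = √(9 - 6) - 648 = √3 - 648 = -648 + √3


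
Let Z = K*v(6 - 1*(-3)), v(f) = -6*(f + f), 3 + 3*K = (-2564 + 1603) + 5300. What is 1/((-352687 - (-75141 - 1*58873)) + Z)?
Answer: -1/374769 ≈ -2.6683e-6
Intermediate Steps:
K = 4336/3 (K = -1 + ((-2564 + 1603) + 5300)/3 = -1 + (-961 + 5300)/3 = -1 + (⅓)*4339 = -1 + 4339/3 = 4336/3 ≈ 1445.3)
v(f) = -12*f
Z = -156096 (Z = 4336*(-12*(6 - 1*(-3)))/3 = 4336*(-12*(6 + 3))/3 = 4336*(-12*9)/3 = (4336/3)*(-108) = -156096)
1/((-352687 - (-75141 - 1*58873)) + Z) = 1/((-352687 - (-75141 - 1*58873)) - 156096) = 1/((-352687 - (-75141 - 58873)) - 156096) = 1/((-352687 - 1*(-134014)) - 156096) = 1/((-352687 + 134014) - 156096) = 1/(-218673 - 156096) = 1/(-374769) = -1/374769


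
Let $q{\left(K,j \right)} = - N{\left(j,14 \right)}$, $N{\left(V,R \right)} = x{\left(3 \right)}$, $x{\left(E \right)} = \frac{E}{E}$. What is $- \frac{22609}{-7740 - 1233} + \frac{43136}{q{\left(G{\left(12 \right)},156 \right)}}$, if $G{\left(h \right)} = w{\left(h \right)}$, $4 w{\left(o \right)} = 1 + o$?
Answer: $- \frac{387036719}{8973} \approx -43134.0$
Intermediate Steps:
$x{\left(E \right)} = 1$
$w{\left(o \right)} = \frac{1}{4} + \frac{o}{4}$ ($w{\left(o \right)} = \frac{1 + o}{4} = \frac{1}{4} + \frac{o}{4}$)
$G{\left(h \right)} = \frac{1}{4} + \frac{h}{4}$
$N{\left(V,R \right)} = 1$
$q{\left(K,j \right)} = -1$ ($q{\left(K,j \right)} = \left(-1\right) 1 = -1$)
$- \frac{22609}{-7740 - 1233} + \frac{43136}{q{\left(G{\left(12 \right)},156 \right)}} = - \frac{22609}{-7740 - 1233} + \frac{43136}{-1} = - \frac{22609}{-7740 - 1233} + 43136 \left(-1\right) = - \frac{22609}{-8973} - 43136 = \left(-22609\right) \left(- \frac{1}{8973}\right) - 43136 = \frac{22609}{8973} - 43136 = - \frac{387036719}{8973}$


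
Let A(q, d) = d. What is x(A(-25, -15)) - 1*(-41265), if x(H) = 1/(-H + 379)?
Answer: 16258411/394 ≈ 41265.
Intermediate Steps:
x(H) = 1/(379 - H)
x(A(-25, -15)) - 1*(-41265) = -1/(-379 - 15) - 1*(-41265) = -1/(-394) + 41265 = -1*(-1/394) + 41265 = 1/394 + 41265 = 16258411/394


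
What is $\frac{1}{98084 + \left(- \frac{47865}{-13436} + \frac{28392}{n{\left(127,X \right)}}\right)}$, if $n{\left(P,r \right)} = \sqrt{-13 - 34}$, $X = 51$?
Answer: $\frac{832246141567588}{81778518488423910431} + \frac{5125496917632 i \sqrt{47}}{81778518488423910431} \approx 1.0177 \cdot 10^{-5} + 4.2968 \cdot 10^{-7} i$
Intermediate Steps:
$n{\left(P,r \right)} = i \sqrt{47}$ ($n{\left(P,r \right)} = \sqrt{-47} = i \sqrt{47}$)
$\frac{1}{98084 + \left(- \frac{47865}{-13436} + \frac{28392}{n{\left(127,X \right)}}\right)} = \frac{1}{98084 + \left(- \frac{47865}{-13436} + \frac{28392}{i \sqrt{47}}\right)} = \frac{1}{98084 + \left(\left(-47865\right) \left(- \frac{1}{13436}\right) + 28392 \left(- \frac{i \sqrt{47}}{47}\right)\right)} = \frac{1}{98084 + \left(\frac{47865}{13436} - \frac{28392 i \sqrt{47}}{47}\right)} = \frac{1}{\frac{1317904489}{13436} - \frac{28392 i \sqrt{47}}{47}}$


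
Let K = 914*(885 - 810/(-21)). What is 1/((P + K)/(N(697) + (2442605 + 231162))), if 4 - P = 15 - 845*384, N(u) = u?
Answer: 18721248/8180293 ≈ 2.2886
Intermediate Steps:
K = 5909010/7 (K = 914*(885 - 810*(-1/21)) = 914*(885 + 270/7) = 914*(6465/7) = 5909010/7 ≈ 8.4414e+5)
P = 324469 (P = 4 - (15 - 845*384) = 4 - (15 - 324480) = 4 - 1*(-324465) = 4 + 324465 = 324469)
1/((P + K)/(N(697) + (2442605 + 231162))) = 1/((324469 + 5909010/7)/(697 + (2442605 + 231162))) = 1/(8180293/(7*(697 + 2673767))) = 1/((8180293/7)/2674464) = 1/((8180293/7)*(1/2674464)) = 1/(8180293/18721248) = 18721248/8180293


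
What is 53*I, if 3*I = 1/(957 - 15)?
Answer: 53/2826 ≈ 0.018754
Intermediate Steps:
I = 1/2826 (I = 1/(3*(957 - 15)) = (1/3)/942 = (1/3)*(1/942) = 1/2826 ≈ 0.00035386)
53*I = 53*(1/2826) = 53/2826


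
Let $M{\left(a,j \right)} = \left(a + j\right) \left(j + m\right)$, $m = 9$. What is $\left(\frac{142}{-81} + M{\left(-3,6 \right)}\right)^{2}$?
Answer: $\frac{12271009}{6561} \approx 1870.3$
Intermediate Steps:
$M{\left(a,j \right)} = \left(9 + j\right) \left(a + j\right)$ ($M{\left(a,j \right)} = \left(a + j\right) \left(j + 9\right) = \left(a + j\right) \left(9 + j\right) = \left(9 + j\right) \left(a + j\right)$)
$\left(\frac{142}{-81} + M{\left(-3,6 \right)}\right)^{2} = \left(\frac{142}{-81} + \left(6^{2} + 9 \left(-3\right) + 9 \cdot 6 - 18\right)\right)^{2} = \left(142 \left(- \frac{1}{81}\right) + \left(36 - 27 + 54 - 18\right)\right)^{2} = \left(- \frac{142}{81} + 45\right)^{2} = \left(\frac{3503}{81}\right)^{2} = \frac{12271009}{6561}$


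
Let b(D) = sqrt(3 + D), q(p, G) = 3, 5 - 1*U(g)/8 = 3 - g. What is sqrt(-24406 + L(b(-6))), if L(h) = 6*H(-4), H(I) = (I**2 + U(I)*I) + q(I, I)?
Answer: 2*I*sqrt(5977) ≈ 154.62*I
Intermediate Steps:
U(g) = 16 + 8*g (U(g) = 40 - 8*(3 - g) = 40 + (-24 + 8*g) = 16 + 8*g)
H(I) = 3 + I**2 + I*(16 + 8*I) (H(I) = (I**2 + (16 + 8*I)*I) + 3 = (I**2 + I*(16 + 8*I)) + 3 = 3 + I**2 + I*(16 + 8*I))
L(h) = 498 (L(h) = 6*(3 + 9*(-4)**2 + 16*(-4)) = 6*(3 + 9*16 - 64) = 6*(3 + 144 - 64) = 6*83 = 498)
sqrt(-24406 + L(b(-6))) = sqrt(-24406 + 498) = sqrt(-23908) = 2*I*sqrt(5977)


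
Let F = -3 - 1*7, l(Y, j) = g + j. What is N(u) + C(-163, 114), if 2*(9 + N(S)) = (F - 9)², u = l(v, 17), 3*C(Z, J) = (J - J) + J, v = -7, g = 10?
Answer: 419/2 ≈ 209.50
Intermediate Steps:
l(Y, j) = 10 + j
C(Z, J) = J/3 (C(Z, J) = ((J - J) + J)/3 = (0 + J)/3 = J/3)
F = -10 (F = -3 - 7 = -10)
u = 27 (u = 10 + 17 = 27)
N(S) = 343/2 (N(S) = -9 + (-10 - 9)²/2 = -9 + (½)*(-19)² = -9 + (½)*361 = -9 + 361/2 = 343/2)
N(u) + C(-163, 114) = 343/2 + (⅓)*114 = 343/2 + 38 = 419/2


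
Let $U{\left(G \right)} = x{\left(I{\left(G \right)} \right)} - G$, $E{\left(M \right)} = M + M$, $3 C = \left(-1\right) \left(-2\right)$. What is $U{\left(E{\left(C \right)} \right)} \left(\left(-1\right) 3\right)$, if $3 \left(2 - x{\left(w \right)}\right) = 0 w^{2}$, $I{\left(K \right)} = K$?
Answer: $-2$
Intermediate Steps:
$x{\left(w \right)} = 2$ ($x{\left(w \right)} = 2 - \frac{0 w^{2}}{3} = 2 - 0 = 2 + 0 = 2$)
$C = \frac{2}{3}$ ($C = \frac{\left(-1\right) \left(-2\right)}{3} = \frac{1}{3} \cdot 2 = \frac{2}{3} \approx 0.66667$)
$E{\left(M \right)} = 2 M$
$U{\left(G \right)} = 2 - G$
$U{\left(E{\left(C \right)} \right)} \left(\left(-1\right) 3\right) = \left(2 - 2 \cdot \frac{2}{3}\right) \left(\left(-1\right) 3\right) = \left(2 - \frac{4}{3}\right) \left(-3\right) = \frac{2}{3} \left(-3\right) = -2$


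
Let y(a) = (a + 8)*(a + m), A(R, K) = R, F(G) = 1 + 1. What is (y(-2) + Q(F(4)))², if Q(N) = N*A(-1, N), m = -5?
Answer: 1936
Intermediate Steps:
F(G) = 2
y(a) = (-5 + a)*(8 + a) (y(a) = (a + 8)*(a - 5) = (8 + a)*(-5 + a) = (-5 + a)*(8 + a))
Q(N) = -N (Q(N) = N*(-1) = -N)
(y(-2) + Q(F(4)))² = ((-40 + (-2)² + 3*(-2)) - 1*2)² = ((-40 + 4 - 6) - 2)² = (-42 - 2)² = (-44)² = 1936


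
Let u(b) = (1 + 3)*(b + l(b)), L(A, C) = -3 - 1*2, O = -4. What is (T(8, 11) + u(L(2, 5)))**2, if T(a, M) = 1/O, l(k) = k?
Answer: 25921/16 ≈ 1620.1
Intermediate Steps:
L(A, C) = -5 (L(A, C) = -3 - 2 = -5)
T(a, M) = -1/4 (T(a, M) = 1/(-4) = -1/4)
u(b) = 8*b (u(b) = (1 + 3)*(b + b) = 4*(2*b) = 8*b)
(T(8, 11) + u(L(2, 5)))**2 = (-1/4 + 8*(-5))**2 = (-1/4 - 40)**2 = (-161/4)**2 = 25921/16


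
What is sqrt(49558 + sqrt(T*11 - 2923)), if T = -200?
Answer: sqrt(49558 + I*sqrt(5123)) ≈ 222.62 + 0.161*I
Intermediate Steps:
sqrt(49558 + sqrt(T*11 - 2923)) = sqrt(49558 + sqrt(-200*11 - 2923)) = sqrt(49558 + sqrt(-2200 - 2923)) = sqrt(49558 + sqrt(-5123)) = sqrt(49558 + I*sqrt(5123))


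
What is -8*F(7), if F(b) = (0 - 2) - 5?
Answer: 56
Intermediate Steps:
F(b) = -7 (F(b) = -2 - 5 = -7)
-8*F(7) = -8*(-7) = 56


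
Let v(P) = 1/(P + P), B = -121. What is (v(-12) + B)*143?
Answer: -415415/24 ≈ -17309.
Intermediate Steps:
v(P) = 1/(2*P)
(v(-12) + B)*143 = ((½)/(-12) - 121)*143 = ((½)*(-1/12) - 121)*143 = (-1/24 - 121)*143 = -2905/24*143 = -415415/24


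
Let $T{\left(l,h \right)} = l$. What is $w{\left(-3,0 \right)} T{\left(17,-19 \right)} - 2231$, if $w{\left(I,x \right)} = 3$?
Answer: $-2180$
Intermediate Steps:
$w{\left(-3,0 \right)} T{\left(17,-19 \right)} - 2231 = 3 \cdot 17 - 2231 = 51 - 2231 = -2180$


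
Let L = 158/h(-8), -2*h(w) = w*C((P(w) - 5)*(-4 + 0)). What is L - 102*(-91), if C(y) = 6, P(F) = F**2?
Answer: 111463/12 ≈ 9288.6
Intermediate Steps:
h(w) = -3*w (h(w) = -w*6/2 = -3*w)
L = 79/12 (L = 158/((-3*(-8))) = 158/24 = 158*(1/24) = 79/12 ≈ 6.5833)
L - 102*(-91) = 79/12 - 102*(-91) = 79/12 + 9282 = 111463/12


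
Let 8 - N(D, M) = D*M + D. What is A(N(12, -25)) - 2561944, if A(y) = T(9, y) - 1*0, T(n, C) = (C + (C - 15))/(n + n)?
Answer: -46114415/18 ≈ -2.5619e+6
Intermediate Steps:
T(n, C) = (-15 + 2*C)/(2*n) (T(n, C) = (C + (-15 + C))/((2*n)) = (-15 + 2*C)*(1/(2*n)) = (-15 + 2*C)/(2*n))
N(D, M) = 8 - D - D*M (N(D, M) = 8 - (D*M + D) = 8 - (D + D*M) = 8 + (-D - D*M) = 8 - D - D*M)
A(y) = -⅚ + y/9 (A(y) = (-15/2 + y)/9 - 1*0 = (-15/2 + y)/9 + 0 = (-⅚ + y/9) + 0 = -⅚ + y/9)
A(N(12, -25)) - 2561944 = (-⅚ + (8 - 1*12 - 1*12*(-25))/9) - 2561944 = (-⅚ + (8 - 12 + 300)/9) - 2561944 = (-⅚ + (⅑)*296) - 2561944 = (-⅚ + 296/9) - 2561944 = 577/18 - 2561944 = -46114415/18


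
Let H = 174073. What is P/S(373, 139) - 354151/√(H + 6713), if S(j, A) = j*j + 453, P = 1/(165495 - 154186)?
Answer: 1/1578532838 - 354151*√180786/180786 ≈ -832.93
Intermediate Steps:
P = 1/11309 ≈ 8.8425e-5
S(j, A) = 453 + j² (S(j, A) = j² + 453 = 453 + j²)
P/S(373, 139) - 354151/√(H + 6713) = 1/(11309*(453 + 373²)) - 354151/√(174073 + 6713) = 1/(11309*(453 + 139129)) - 354151*√180786/180786 = (1/11309)/139582 - 354151*√180786/180786 = (1/11309)*(1/139582) - 354151*√180786/180786 = 1/1578532838 - 354151*√180786/180786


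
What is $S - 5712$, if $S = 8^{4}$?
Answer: $-1616$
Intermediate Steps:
$S = 4096$
$S - 5712 = 4096 - 5712 = -1616$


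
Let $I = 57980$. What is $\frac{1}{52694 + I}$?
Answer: $\frac{1}{110674} \approx 9.0355 \cdot 10^{-6}$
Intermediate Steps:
$\frac{1}{52694 + I} = \frac{1}{52694 + 57980} = \frac{1}{110674}$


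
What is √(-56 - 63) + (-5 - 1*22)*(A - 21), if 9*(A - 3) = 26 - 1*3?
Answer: 417 + I*√119 ≈ 417.0 + 10.909*I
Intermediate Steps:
A = 50/9 (A = 3 + (26 - 1*3)/9 = 3 + (26 - 3)/9 = 3 + (⅑)*23 = 3 + 23/9 = 50/9 ≈ 5.5556)
√(-56 - 63) + (-5 - 1*22)*(A - 21) = √(-56 - 63) + (-5 - 1*22)*(50/9 - 21) = √(-119) + (-5 - 22)*(-139/9) = I*√119 - 27*(-139/9) = I*√119 + 417 = 417 + I*√119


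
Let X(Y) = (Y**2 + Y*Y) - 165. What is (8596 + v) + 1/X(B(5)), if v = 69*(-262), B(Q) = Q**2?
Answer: -10287969/1085 ≈ -9482.0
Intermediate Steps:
X(Y) = -165 + 2*Y**2 (X(Y) = (Y**2 + Y**2) - 165 = 2*Y**2 - 165 = -165 + 2*Y**2)
v = -18078
(8596 + v) + 1/X(B(5)) = (8596 - 18078) + 1/(-165 + 2*(5**2)**2) = -9482 + 1/(-165 + 2*25**2) = -9482 + 1/(-165 + 2*625) = -9482 + 1/(-165 + 1250) = -9482 + 1/1085 = -10287969/1085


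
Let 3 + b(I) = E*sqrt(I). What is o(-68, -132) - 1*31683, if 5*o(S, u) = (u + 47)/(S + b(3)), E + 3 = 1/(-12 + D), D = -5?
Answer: -45899985548/1448737 - 15028*sqrt(3)/1448737 ≈ -31683.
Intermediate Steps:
E = -52/17 (E = -3 + 1/(-12 - 5) = -3 + 1/(-17) = -3 - 1/17 = -52/17 ≈ -3.0588)
b(I) = -3 - 52*sqrt(I)/17
o(S, u) = (47 + u)/(5*(-3 + S - 52*sqrt(3)/17)) (o(S, u) = ((u + 47)/(S + (-3 - 52*sqrt(3)/17)))/5 = ((47 + u)/(-3 + S - 52*sqrt(3)/17))/5 = (47 + u)/(5*(-3 + S - 52*sqrt(3)/17)))
o(-68, -132) - 1*31683 = 17*(47 - 132)/(5*(-51 - 52*sqrt(3) + 17*(-68))) - 1*31683 = (17/5)*(-85)/(-51 - 52*sqrt(3) - 1156) - 31683 = (17/5)*(-85)/(-1207 - 52*sqrt(3)) - 31683 = -289/(-1207 - 52*sqrt(3)) - 31683 = -31683 - 289/(-1207 - 52*sqrt(3))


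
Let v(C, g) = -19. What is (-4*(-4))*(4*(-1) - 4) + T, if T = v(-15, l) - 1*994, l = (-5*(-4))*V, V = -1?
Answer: -1141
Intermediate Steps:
l = -20 (l = -5*(-4)*(-1) = 20*(-1) = -20)
T = -1013 (T = -19 - 1*994 = -19 - 994 = -1013)
(-4*(-4))*(4*(-1) - 4) + T = (-4*(-4))*(4*(-1) - 4) - 1013 = 16*(-4 - 4) - 1013 = 16*(-8) - 1013 = -128 - 1013 = -1141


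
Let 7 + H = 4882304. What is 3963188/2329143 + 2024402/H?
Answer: 24064582630322/11371567881471 ≈ 2.1162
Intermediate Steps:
H = 4882297 (H = -7 + 4882304 = 4882297)
3963188/2329143 + 2024402/H = 3963188/2329143 + 2024402/4882297 = 24064582630322/11371567881471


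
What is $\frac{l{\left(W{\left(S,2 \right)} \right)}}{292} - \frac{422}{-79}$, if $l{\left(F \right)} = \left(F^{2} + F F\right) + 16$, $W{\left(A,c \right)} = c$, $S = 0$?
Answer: $\frac{31280}{5767} \approx 5.424$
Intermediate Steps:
$l{\left(F \right)} = 16 + 2 F^{2}$ ($l{\left(F \right)} = \left(F^{2} + F^{2}\right) + 16 = 2 F^{2} + 16 = 16 + 2 F^{2}$)
$\frac{l{\left(W{\left(S,2 \right)} \right)}}{292} - \frac{422}{-79} = \frac{16 + 2 \cdot 2^{2}}{292} - \frac{422}{-79} = \left(16 + 2 \cdot 4\right) \frac{1}{292} - - \frac{422}{79} = \left(16 + 8\right) \frac{1}{292} + \frac{422}{79} = 24 \cdot \frac{1}{292} + \frac{422}{79} = \frac{6}{73} + \frac{422}{79} = \frac{31280}{5767}$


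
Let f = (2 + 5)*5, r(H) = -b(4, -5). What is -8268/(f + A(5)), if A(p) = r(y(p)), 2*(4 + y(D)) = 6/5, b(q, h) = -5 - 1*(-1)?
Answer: -212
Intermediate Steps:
b(q, h) = -4 (b(q, h) = -5 + 1 = -4)
y(D) = -17/5 (y(D) = -4 + (6/5)/2 = -4 + (6*(⅕))/2 = -4 + (½)*(6/5) = -4 + ⅗ = -17/5)
r(H) = 4 (r(H) = -1*(-4) = 4)
f = 35 (f = 7*5 = 35)
A(p) = 4
-8268/(f + A(5)) = -8268/(35 + 4) = -8268/39 = (1/39)*(-8268) = -212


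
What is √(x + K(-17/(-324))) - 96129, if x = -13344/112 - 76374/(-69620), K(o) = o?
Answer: -96129 + I*√163020697945/37170 ≈ -96129.0 + 10.862*I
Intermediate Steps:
x = -28764231/243670 (x = -13344*1/112 - 76374*(-1/69620) = -834/7 + 38187/34810 = -28764231/243670 ≈ -118.05)
√(x + K(-17/(-324))) - 96129 = √(-28764231/243670 - 17/(-324)) - 96129 = √(-28764231/243670 - 17*(-1/324)) - 96129 = √(-28764231/243670 + 17/324) - 96129 = √(-4657734227/39474540) - 96129 = I*√163020697945/37170 - 96129 = -96129 + I*√163020697945/37170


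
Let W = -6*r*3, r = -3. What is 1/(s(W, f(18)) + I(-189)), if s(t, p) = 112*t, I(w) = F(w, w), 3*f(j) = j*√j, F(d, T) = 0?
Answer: 1/6048 ≈ 0.00016534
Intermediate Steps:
W = 54 (W = -6*(-3)*3 = 18*3 = 54)
f(j) = j^(3/2)/3 (f(j) = (j*√j)/3 = j^(3/2)/3)
I(w) = 0
1/(s(W, f(18)) + I(-189)) = 1/(112*54 + 0) = 1/(6048 + 0) = 1/6048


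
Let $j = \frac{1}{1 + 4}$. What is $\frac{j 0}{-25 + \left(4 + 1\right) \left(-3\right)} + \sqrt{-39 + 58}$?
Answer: $\sqrt{19} \approx 4.3589$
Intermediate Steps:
$j = \frac{1}{5} \approx 0.2$
$\frac{j 0}{-25 + \left(4 + 1\right) \left(-3\right)} + \sqrt{-39 + 58} = \frac{\frac{1}{5} \cdot 0}{-25 + \left(4 + 1\right) \left(-3\right)} + \sqrt{-39 + 58} = \frac{1}{-25 + 5 \left(-3\right)} 0 + \sqrt{19} = \frac{1}{-25 - 15} \cdot 0 + \sqrt{19} = \frac{1}{-40} \cdot 0 + \sqrt{19} = \left(- \frac{1}{40}\right) 0 + \sqrt{19} = 0 + \sqrt{19} = \sqrt{19}$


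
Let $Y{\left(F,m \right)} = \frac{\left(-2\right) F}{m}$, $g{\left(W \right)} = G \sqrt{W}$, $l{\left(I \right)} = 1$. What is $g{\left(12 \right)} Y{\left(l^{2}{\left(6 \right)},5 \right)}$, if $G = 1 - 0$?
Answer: $- \frac{4 \sqrt{3}}{5} \approx -1.3856$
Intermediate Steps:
$G = 1$ ($G = 1 + 0 = 1$)
$g{\left(W \right)} = \sqrt{W}$ ($g{\left(W \right)} = 1 \sqrt{W} = \sqrt{W}$)
$Y{\left(F,m \right)} = - \frac{2 F}{m}$
$g{\left(12 \right)} Y{\left(l^{2}{\left(6 \right)},5 \right)} = \sqrt{12} \left(- \frac{2 \cdot 1^{2}}{5}\right) = 2 \sqrt{3} \left(\left(-2\right) 1 \cdot \frac{1}{5}\right) = 2 \sqrt{3} \left(- \frac{2}{5}\right) = - \frac{4 \sqrt{3}}{5}$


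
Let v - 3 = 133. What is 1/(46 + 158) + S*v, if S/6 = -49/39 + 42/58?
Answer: -33403399/76908 ≈ -434.33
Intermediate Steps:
v = 136 (v = 3 + 133 = 136)
S = -1204/377 (S = 6*(-49/39 + 42/58) = 6*(-49*1/39 + 42*(1/58)) = 6*(-49/39 + 21/29) = 6*(-602/1131) = -1204/377 ≈ -3.1936)
1/(46 + 158) + S*v = 1/(46 + 158) - 1204/377*136 = 1/204 - 163744/377 = -33403399/76908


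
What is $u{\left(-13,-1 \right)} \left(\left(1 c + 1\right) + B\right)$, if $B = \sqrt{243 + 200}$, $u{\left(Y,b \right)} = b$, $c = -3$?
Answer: $2 - \sqrt{443} \approx -19.048$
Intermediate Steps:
$B = \sqrt{443} \approx 21.048$
$u{\left(-13,-1 \right)} \left(\left(1 c + 1\right) + B\right) = - (\left(1 \left(-3\right) + 1\right) + \sqrt{443}) = - (\left(-3 + 1\right) + \sqrt{443}) = - (-2 + \sqrt{443}) = 2 - \sqrt{443}$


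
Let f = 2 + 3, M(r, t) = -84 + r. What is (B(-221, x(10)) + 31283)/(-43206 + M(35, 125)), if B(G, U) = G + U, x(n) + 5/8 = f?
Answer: -248531/346040 ≈ -0.71821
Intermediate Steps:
f = 5
x(n) = 35/8 (x(n) = -5/8 + 5 = 35/8)
(B(-221, x(10)) + 31283)/(-43206 + M(35, 125)) = ((-221 + 35/8) + 31283)/(-43206 + (-84 + 35)) = (-1733/8 + 31283)/(-43206 - 49) = (248531/8)/(-43255) = (248531/8)*(-1/43255) = -248531/346040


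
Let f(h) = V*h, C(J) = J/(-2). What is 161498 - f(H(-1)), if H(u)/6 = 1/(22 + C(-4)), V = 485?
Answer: 645507/4 ≈ 1.6138e+5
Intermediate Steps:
C(J) = -J/2 (C(J) = J*(-1/2) = -J/2)
H(u) = 1/4 (H(u) = 6/(22 - 1/2*(-4)) = 6/(22 + 2) = 6/24 = 6*(1/24) = 1/4)
f(h) = 485*h
161498 - f(H(-1)) = 161498 - 485/4 = 645507/4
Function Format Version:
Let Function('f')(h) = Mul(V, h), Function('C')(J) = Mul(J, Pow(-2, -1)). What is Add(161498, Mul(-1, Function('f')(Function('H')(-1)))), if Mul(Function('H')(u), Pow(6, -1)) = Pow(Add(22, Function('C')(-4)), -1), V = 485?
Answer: Rational(645507, 4) ≈ 1.6138e+5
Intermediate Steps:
Function('C')(J) = Mul(Rational(-1, 2), J) (Function('C')(J) = Mul(J, Rational(-1, 2)) = Mul(Rational(-1, 2), J))
Function('H')(u) = Rational(1, 4) (Function('H')(u) = Mul(6, Pow(Add(22, Mul(Rational(-1, 2), -4)), -1)) = Mul(6, Pow(Add(22, 2), -1)) = Mul(6, Pow(24, -1)) = Mul(6, Rational(1, 24)) = Rational(1, 4))
Function('f')(h) = Mul(485, h)
Add(161498, Mul(-1, Function('f')(Function('H')(-1)))) = Add(161498, Mul(-1, Mul(485, Rational(1, 4)))) = Add(161498, Mul(-1, Rational(485, 4))) = Add(161498, Rational(-485, 4)) = Rational(645507, 4)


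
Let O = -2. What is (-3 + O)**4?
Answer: 625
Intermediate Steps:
(-3 + O)**4 = (-3 - 2)**4 = (-5)**4 = 625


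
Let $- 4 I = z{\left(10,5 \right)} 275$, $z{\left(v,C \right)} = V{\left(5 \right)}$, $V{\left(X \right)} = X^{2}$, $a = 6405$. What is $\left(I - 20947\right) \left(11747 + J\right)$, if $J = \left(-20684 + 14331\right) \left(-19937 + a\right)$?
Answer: $- \frac{7795253970009}{4} \approx -1.9488 \cdot 10^{12}$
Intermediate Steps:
$z{\left(v,C \right)} = 25$ ($z{\left(v,C \right)} = 5^{2} = 25$)
$I = - \frac{6875}{4}$ ($I = - \frac{25 \cdot 275}{4} = \left(- \frac{1}{4}\right) 6875 = - \frac{6875}{4} \approx -1718.8$)
$J = 85968796$ ($J = \left(-20684 + 14331\right) \left(-19937 + 6405\right) = \left(-6353\right) \left(-13532\right) = 85968796$)
$\left(I - 20947\right) \left(11747 + J\right) = \left(- \frac{6875}{4} - 20947\right) \left(11747 + 85968796\right) = \left(- \frac{90663}{4}\right) 85980543 = - \frac{7795253970009}{4}$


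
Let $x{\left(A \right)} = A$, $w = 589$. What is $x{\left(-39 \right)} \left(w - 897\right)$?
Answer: $12012$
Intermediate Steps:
$x{\left(-39 \right)} \left(w - 897\right) = - 39 \left(589 - 897\right) = \left(-39\right) \left(-308\right) = 12012$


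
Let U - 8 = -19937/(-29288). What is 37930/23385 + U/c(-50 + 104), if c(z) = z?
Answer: 488397727/273959952 ≈ 1.7827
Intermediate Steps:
U = 254241/29288 (U = 8 - 19937/(-29288) = 8 - 19937*(-1/29288) = 8 + 19937/29288 = 254241/29288 ≈ 8.6807)
37930/23385 + U/c(-50 + 104) = 37930/23385 + 254241/(29288*(-50 + 104)) = 37930*(1/23385) + (254241/29288)/54 = 7586/4677 + (254241/29288)*(1/54) = 7586/4677 + 28249/175728 = 488397727/273959952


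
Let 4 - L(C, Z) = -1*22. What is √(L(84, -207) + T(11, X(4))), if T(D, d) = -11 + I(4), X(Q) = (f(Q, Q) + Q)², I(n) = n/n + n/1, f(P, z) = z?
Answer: 2*√5 ≈ 4.4721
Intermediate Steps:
L(C, Z) = 26 (L(C, Z) = 4 - (-1)*22 = 4 - 1*(-22) = 4 + 22 = 26)
I(n) = 1 + n (I(n) = 1 + n*1 = 1 + n)
X(Q) = 4*Q² (X(Q) = (Q + Q)² = (2*Q)² = 4*Q²)
T(D, d) = -6 (T(D, d) = -11 + (1 + 4) = -11 + 5 = -6)
√(L(84, -207) + T(11, X(4))) = √(26 - 6) = √20 = 2*√5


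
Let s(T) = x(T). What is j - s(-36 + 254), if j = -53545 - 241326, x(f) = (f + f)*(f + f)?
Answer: -484967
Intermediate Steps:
x(f) = 4*f**2 (x(f) = (2*f)*(2*f) = 4*f**2)
j = -294871
s(T) = 4*T**2
j - s(-36 + 254) = -294871 - 4*(-36 + 254)**2 = -294871 - 4*218**2 = -294871 - 4*47524 = -294871 - 1*190096 = -294871 - 190096 = -484967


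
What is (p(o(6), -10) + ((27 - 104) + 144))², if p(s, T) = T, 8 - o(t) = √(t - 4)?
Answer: 3249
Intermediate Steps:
o(t) = 8 - √(-4 + t) (o(t) = 8 - √(t - 4) = 8 - √(-4 + t))
(p(o(6), -10) + ((27 - 104) + 144))² = (-10 + ((27 - 104) + 144))² = (-10 + (-77 + 144))² = (-10 + 67)² = 57² = 3249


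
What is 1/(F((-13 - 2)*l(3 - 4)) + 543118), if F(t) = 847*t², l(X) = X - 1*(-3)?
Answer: 1/1305418 ≈ 7.6604e-7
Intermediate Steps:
l(X) = 3 + X (l(X) = X + 3 = 3 + X)
1/(F((-13 - 2)*l(3 - 4)) + 543118) = 1/(847*((-13 - 2)*(3 + (3 - 4)))² + 543118) = 1/(847*(-15*(3 - 1))² + 543118) = 1/(847*(-15*2)² + 543118) = 1/(847*(-30)² + 543118) = 1/(847*900 + 543118) = 1/(762300 + 543118) = 1/1305418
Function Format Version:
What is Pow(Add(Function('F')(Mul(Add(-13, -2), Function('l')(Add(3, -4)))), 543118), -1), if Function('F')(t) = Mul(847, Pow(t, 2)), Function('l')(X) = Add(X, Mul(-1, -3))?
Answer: Rational(1, 1305418) ≈ 7.6604e-7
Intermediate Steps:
Function('l')(X) = Add(3, X) (Function('l')(X) = Add(X, 3) = Add(3, X))
Pow(Add(Function('F')(Mul(Add(-13, -2), Function('l')(Add(3, -4)))), 543118), -1) = Pow(Add(Mul(847, Pow(Mul(Add(-13, -2), Add(3, Add(3, -4))), 2)), 543118), -1) = Pow(Add(Mul(847, Pow(Mul(-15, Add(3, -1)), 2)), 543118), -1) = Pow(Add(Mul(847, Pow(Mul(-15, 2), 2)), 543118), -1) = Pow(Add(Mul(847, Pow(-30, 2)), 543118), -1) = Pow(Add(Mul(847, 900), 543118), -1) = Pow(Add(762300, 543118), -1) = Pow(1305418, -1) = Rational(1, 1305418)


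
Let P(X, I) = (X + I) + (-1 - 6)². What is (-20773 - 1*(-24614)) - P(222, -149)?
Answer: 3719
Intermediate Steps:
P(X, I) = 49 + I + X (P(X, I) = (I + X) + (-7)² = (I + X) + 49 = 49 + I + X)
(-20773 - 1*(-24614)) - P(222, -149) = (-20773 - 1*(-24614)) - (49 - 149 + 222) = (-20773 + 24614) - 1*122 = 3841 - 122 = 3719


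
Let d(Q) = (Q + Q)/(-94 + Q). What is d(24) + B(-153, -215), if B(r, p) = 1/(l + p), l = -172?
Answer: -9323/13545 ≈ -0.68830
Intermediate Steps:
d(Q) = 2*Q/(-94 + Q) (d(Q) = (2*Q)/(-94 + Q) = 2*Q/(-94 + Q))
B(r, p) = 1/(-172 + p)
d(24) + B(-153, -215) = 2*24/(-94 + 24) + 1/(-172 - 215) = 2*24/(-70) + 1/(-387) = 2*24*(-1/70) - 1/387 = -24/35 - 1/387 = -9323/13545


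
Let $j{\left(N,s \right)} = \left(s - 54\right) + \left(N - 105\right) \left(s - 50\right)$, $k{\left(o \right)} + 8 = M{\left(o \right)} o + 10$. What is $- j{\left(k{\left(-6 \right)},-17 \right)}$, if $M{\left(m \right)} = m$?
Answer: $-4418$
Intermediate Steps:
$k{\left(o \right)} = 2 + o^{2}$ ($k{\left(o \right)} = -8 + \left(o o + 10\right) = -8 + \left(o^{2} + 10\right) = -8 + \left(10 + o^{2}\right) = 2 + o^{2}$)
$j{\left(N,s \right)} = -54 + s + \left(-105 + N\right) \left(-50 + s\right)$ ($j{\left(N,s \right)} = \left(-54 + s\right) + \left(-105 + N\right) \left(-50 + s\right) = -54 + s + \left(-105 + N\right) \left(-50 + s\right)$)
$- j{\left(k{\left(-6 \right)},-17 \right)} = - (5196 - -1768 - 50 \left(2 + \left(-6\right)^{2}\right) + \left(2 + \left(-6\right)^{2}\right) \left(-17\right)) = - (5196 + 1768 - 50 \left(2 + 36\right) + \left(2 + 36\right) \left(-17\right)) = - (5196 + 1768 - 1900 + 38 \left(-17\right)) = - (5196 + 1768 - 1900 - 646) = \left(-1\right) 4418 = -4418$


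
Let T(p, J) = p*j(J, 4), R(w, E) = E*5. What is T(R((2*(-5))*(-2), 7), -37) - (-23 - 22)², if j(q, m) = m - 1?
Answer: -1920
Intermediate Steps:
j(q, m) = -1 + m
R(w, E) = 5*E
T(p, J) = 3*p (T(p, J) = p*(-1 + 4) = p*3 = 3*p)
T(R((2*(-5))*(-2), 7), -37) - (-23 - 22)² = 3*(5*7) - (-23 - 22)² = 3*35 - 1*(-45)² = 105 - 1*2025 = 105 - 2025 = -1920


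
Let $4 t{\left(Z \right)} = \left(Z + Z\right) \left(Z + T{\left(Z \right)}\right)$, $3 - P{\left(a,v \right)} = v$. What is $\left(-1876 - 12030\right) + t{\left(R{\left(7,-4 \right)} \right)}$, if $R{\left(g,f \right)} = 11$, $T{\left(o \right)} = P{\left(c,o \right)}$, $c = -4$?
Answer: $- \frac{27779}{2} \approx -13890.0$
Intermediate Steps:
$P{\left(a,v \right)} = 3 - v$
$T{\left(o \right)} = 3 - o$
$t{\left(Z \right)} = \frac{3 Z}{2}$ ($t{\left(Z \right)} = \frac{\left(Z + Z\right) \left(Z - \left(-3 + Z\right)\right)}{4} = \frac{2 Z 3}{4} = \frac{6 Z}{4} = \frac{3 Z}{2}$)
$\left(-1876 - 12030\right) + t{\left(R{\left(7,-4 \right)} \right)} = \left(-1876 - 12030\right) + \frac{3}{2} \cdot 11 = \left(-1876 - 12030\right) + \frac{33}{2} = -13906 + \frac{33}{2} = - \frac{27779}{2}$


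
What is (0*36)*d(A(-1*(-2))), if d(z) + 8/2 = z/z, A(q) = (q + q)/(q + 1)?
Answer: 0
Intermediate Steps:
A(q) = 2*q/(1 + q) (A(q) = (2*q)/(1 + q) = 2*q/(1 + q))
d(z) = -3 (d(z) = -4 + z/z = -4 + 1 = -3)
(0*36)*d(A(-1*(-2))) = (0*36)*(-3) = 0*(-3) = 0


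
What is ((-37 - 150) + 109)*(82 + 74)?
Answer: -12168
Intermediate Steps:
((-37 - 150) + 109)*(82 + 74) = (-187 + 109)*156 = -78*156 = -12168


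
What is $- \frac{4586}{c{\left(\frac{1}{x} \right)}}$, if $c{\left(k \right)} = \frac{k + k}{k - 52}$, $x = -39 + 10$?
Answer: $-3460137$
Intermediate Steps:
$x = -29$
$c{\left(k \right)} = \frac{2 k}{-52 + k}$
$- \frac{4586}{c{\left(\frac{1}{x} \right)}} = - \frac{4586}{2 \frac{1}{-29} \frac{1}{-52 + \frac{1}{-29}}} = - \frac{4586}{2 \left(- \frac{1}{29}\right) \frac{1}{-52 - \frac{1}{29}}} = - \frac{4586}{2 \left(- \frac{1}{29}\right) \frac{1}{- \frac{1509}{29}}} = - \frac{4586}{2 \left(- \frac{1}{29}\right) \left(- \frac{29}{1509}\right)} = - \frac{4586}{\frac{2}{1509}} = \left(-4586\right) \frac{1509}{2} = -3460137$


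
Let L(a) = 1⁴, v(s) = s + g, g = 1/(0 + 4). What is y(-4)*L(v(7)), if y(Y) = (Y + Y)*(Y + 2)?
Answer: 16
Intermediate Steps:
g = ¼ (g = 1/4 = ¼ ≈ 0.25000)
y(Y) = 2*Y*(2 + Y) (y(Y) = (2*Y)*(2 + Y) = 2*Y*(2 + Y))
v(s) = ¼ + s (v(s) = s + ¼ = ¼ + s)
L(a) = 1
y(-4)*L(v(7)) = (2*(-4)*(2 - 4))*1 = (2*(-4)*(-2))*1 = 16*1 = 16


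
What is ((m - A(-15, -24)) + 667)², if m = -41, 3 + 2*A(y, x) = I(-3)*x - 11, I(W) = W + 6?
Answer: 447561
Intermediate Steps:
I(W) = 6 + W
A(y, x) = -7 + 3*x/2 (A(y, x) = -3/2 + ((6 - 3)*x - 11)/2 = -3/2 + (3*x - 11)/2 = -3/2 + (-11 + 3*x)/2 = -3/2 + (-11/2 + 3*x/2) = -7 + 3*x/2)
((m - A(-15, -24)) + 667)² = ((-41 - (-7 + (3/2)*(-24))) + 667)² = ((-41 - (-7 - 36)) + 667)² = ((-41 - 1*(-43)) + 667)² = ((-41 + 43) + 667)² = (2 + 667)² = 669² = 447561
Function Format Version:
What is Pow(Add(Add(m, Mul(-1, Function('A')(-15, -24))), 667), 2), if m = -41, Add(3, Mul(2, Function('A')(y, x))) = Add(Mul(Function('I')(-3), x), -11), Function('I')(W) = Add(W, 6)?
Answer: 447561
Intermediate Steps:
Function('I')(W) = Add(6, W)
Function('A')(y, x) = Add(-7, Mul(Rational(3, 2), x)) (Function('A')(y, x) = Add(Rational(-3, 2), Mul(Rational(1, 2), Add(Mul(Add(6, -3), x), -11))) = Add(Rational(-3, 2), Mul(Rational(1, 2), Add(Mul(3, x), -11))) = Add(Rational(-3, 2), Mul(Rational(1, 2), Add(-11, Mul(3, x)))) = Add(Rational(-3, 2), Add(Rational(-11, 2), Mul(Rational(3, 2), x))) = Add(-7, Mul(Rational(3, 2), x)))
Pow(Add(Add(m, Mul(-1, Function('A')(-15, -24))), 667), 2) = Pow(Add(Add(-41, Mul(-1, Add(-7, Mul(Rational(3, 2), -24)))), 667), 2) = Pow(Add(Add(-41, Mul(-1, Add(-7, -36))), 667), 2) = Pow(Add(Add(-41, Mul(-1, -43)), 667), 2) = Pow(Add(Add(-41, 43), 667), 2) = Pow(Add(2, 667), 2) = Pow(669, 2) = 447561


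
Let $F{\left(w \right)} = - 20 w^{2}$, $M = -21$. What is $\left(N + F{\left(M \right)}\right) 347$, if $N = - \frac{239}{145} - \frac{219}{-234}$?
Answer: $- \frac{34617503179}{11310} \approx -3.0608 \cdot 10^{6}$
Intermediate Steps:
$N = - \frac{8057}{11310}$ ($N = \left(-239\right) \frac{1}{145} - - \frac{73}{78} = - \frac{239}{145} + \frac{73}{78} = - \frac{8057}{11310} \approx -0.71238$)
$\left(N + F{\left(M \right)}\right) 347 = \left(- \frac{8057}{11310} - 20 \left(-21\right)^{2}\right) 347 = \left(- \frac{8057}{11310} - 8820\right) 347 = \left(- \frac{99762257}{11310}\right) 347 = - \frac{34617503179}{11310}$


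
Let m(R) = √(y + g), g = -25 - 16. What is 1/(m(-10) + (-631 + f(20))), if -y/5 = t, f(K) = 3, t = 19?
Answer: -157/98630 - I*√34/197260 ≈ -0.0015918 - 2.956e-5*I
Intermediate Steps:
g = -41
y = -95 (y = -5*19 = -95)
m(R) = 2*I*√34 (m(R) = √(-95 - 41) = √(-136) = 2*I*√34)
1/(m(-10) + (-631 + f(20))) = 1/(2*I*√34 + (-631 + 3)) = 1/(2*I*√34 - 628) = 1/(-628 + 2*I*√34)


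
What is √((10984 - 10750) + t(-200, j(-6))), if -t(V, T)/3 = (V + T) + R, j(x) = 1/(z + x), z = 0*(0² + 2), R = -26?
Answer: 5*√146/2 ≈ 30.208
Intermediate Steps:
z = 0 (z = 0*(0 + 2) = 0*2 = 0)
j(x) = 1/x (j(x) = 1/(0 + x) = 1/x)
t(V, T) = 78 - 3*T - 3*V (t(V, T) = -3*((V + T) - 26) = -3*((T + V) - 26) = -3*(-26 + T + V) = 78 - 3*T - 3*V)
√((10984 - 10750) + t(-200, j(-6))) = √((10984 - 10750) + (78 - 3/(-6) - 3*(-200))) = √(234 + (78 - 3*(-⅙) + 600)) = √(234 + (78 + ½ + 600)) = √(234 + 1357/2) = √(1825/2) = 5*√146/2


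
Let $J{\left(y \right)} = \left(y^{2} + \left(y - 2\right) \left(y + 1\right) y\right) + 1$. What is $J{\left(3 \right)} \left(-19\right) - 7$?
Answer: $-425$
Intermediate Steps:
$J{\left(y \right)} = 1 + y^{2} + y \left(1 + y\right) \left(-2 + y\right)$ ($J{\left(y \right)} = \left(y^{2} + \left(-2 + y\right) \left(1 + y\right) y\right) + 1 = \left(y^{2} + \left(1 + y\right) \left(-2 + y\right) y\right) + 1 = \left(y^{2} + y \left(1 + y\right) \left(-2 + y\right)\right) + 1 = 1 + y^{2} + y \left(1 + y\right) \left(-2 + y\right)$)
$J{\left(3 \right)} \left(-19\right) - 7 = \left(1 + 3^{3} - 6\right) \left(-19\right) - 7 = \left(1 + 27 - 6\right) \left(-19\right) + \left(-14 + 7\right) = 22 \left(-19\right) - 7 = -418 - 7 = -425$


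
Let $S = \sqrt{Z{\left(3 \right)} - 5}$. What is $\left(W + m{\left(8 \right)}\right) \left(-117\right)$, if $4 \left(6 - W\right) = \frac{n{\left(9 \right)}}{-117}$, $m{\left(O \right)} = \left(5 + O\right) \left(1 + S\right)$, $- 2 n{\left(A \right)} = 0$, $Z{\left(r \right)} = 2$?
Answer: $-2223 - 1521 i \sqrt{3} \approx -2223.0 - 2634.4 i$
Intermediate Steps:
$n{\left(A \right)} = 0$ ($n{\left(A \right)} = \left(- \frac{1}{2}\right) 0 = 0$)
$S = i \sqrt{3}$ ($S = \sqrt{2 - 5} = \sqrt{-3} = i \sqrt{3} \approx 1.732 i$)
$m{\left(O \right)} = \left(1 + i \sqrt{3}\right) \left(5 + O\right)$ ($m{\left(O \right)} = \left(5 + O\right) \left(1 + i \sqrt{3}\right) = \left(1 + i \sqrt{3}\right) \left(5 + O\right)$)
$W = 6$ ($W = 6 - \frac{0 \frac{1}{-117}}{4} = 6 - \frac{0 \left(- \frac{1}{117}\right)}{4} = 6 - 0 = 6 + 0 = 6$)
$\left(W + m{\left(8 \right)}\right) \left(-117\right) = \left(6 + \left(5 + 8 + 5 i \sqrt{3} + i 8 \sqrt{3}\right)\right) \left(-117\right) = \left(6 + \left(5 + 8 + 5 i \sqrt{3} + 8 i \sqrt{3}\right)\right) \left(-117\right) = \left(6 + \left(13 + 13 i \sqrt{3}\right)\right) \left(-117\right) = \left(19 + 13 i \sqrt{3}\right) \left(-117\right) = -2223 - 1521 i \sqrt{3}$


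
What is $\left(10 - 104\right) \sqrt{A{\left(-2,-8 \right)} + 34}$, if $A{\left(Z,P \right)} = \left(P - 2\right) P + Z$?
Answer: $- 376 \sqrt{7} \approx -994.8$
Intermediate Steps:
$A{\left(Z,P \right)} = Z + P \left(-2 + P\right)$ ($A{\left(Z,P \right)} = \left(-2 + P\right) P + Z = P \left(-2 + P\right) + Z = Z + P \left(-2 + P\right)$)
$\left(10 - 104\right) \sqrt{A{\left(-2,-8 \right)} + 34} = \left(10 - 104\right) \sqrt{\left(-2 + \left(-8\right)^{2} - -16\right) + 34} = - 94 \sqrt{\left(-2 + 64 + 16\right) + 34} = - 94 \sqrt{78 + 34} = - 94 \sqrt{112} = - 94 \cdot 4 \sqrt{7} = - 376 \sqrt{7}$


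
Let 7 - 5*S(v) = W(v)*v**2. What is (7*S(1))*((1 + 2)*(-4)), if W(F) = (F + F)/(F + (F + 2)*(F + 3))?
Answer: -7476/65 ≈ -115.02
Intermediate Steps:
W(F) = 2*F/(F + (2 + F)*(3 + F)) (W(F) = (2*F)/(F + (2 + F)*(3 + F)) = 2*F/(F + (2 + F)*(3 + F)))
S(v) = 7/5 - 2*v**3/(5*(6 + v**2 + 6*v)) (S(v) = 7/5 - 2*v/(6 + v**2 + 6*v)*v**2/5 = 7/5 - 2*v**3/(5*(6 + v**2 + 6*v)))
(7*S(1))*((1 + 2)*(-4)) = (7*((42 - 2*1**3 + 7*1**2 + 42*1)/(5*(6 + 1**2 + 6*1))))*((1 + 2)*(-4)) = (7*((42 - 2*1 + 7*1 + 42)/(5*(6 + 1 + 6))))*(3*(-4)) = (7*((1/5)*(42 - 2 + 7 + 42)/13))*(-12) = (7*((1/5)*(1/13)*89))*(-12) = (7*(89/65))*(-12) = (623/65)*(-12) = -7476/65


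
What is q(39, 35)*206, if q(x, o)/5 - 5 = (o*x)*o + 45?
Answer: 49259750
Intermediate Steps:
q(x, o) = 250 + 5*x*o**2 (q(x, o) = 25 + 5*((o*x)*o + 45) = 25 + 5*(x*o**2 + 45) = 25 + 5*(45 + x*o**2) = 25 + (225 + 5*x*o**2) = 250 + 5*x*o**2)
q(39, 35)*206 = (250 + 5*39*35**2)*206 = (250 + 5*39*1225)*206 = (250 + 238875)*206 = 239125*206 = 49259750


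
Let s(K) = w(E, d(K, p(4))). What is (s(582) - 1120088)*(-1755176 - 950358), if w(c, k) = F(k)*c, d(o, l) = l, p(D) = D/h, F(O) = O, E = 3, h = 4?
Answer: 3030428050390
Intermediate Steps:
p(D) = D/4
w(c, k) = c*k (w(c, k) = k*c = c*k)
s(K) = 3 (s(K) = 3*((¼)*4) = 3*1 = 3)
(s(582) - 1120088)*(-1755176 - 950358) = (3 - 1120088)*(-1755176 - 950358) = -1120085*(-2705534) = 3030428050390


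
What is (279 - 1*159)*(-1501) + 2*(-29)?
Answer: -180178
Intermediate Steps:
(279 - 1*159)*(-1501) + 2*(-29) = (279 - 159)*(-1501) - 58 = 120*(-1501) - 58 = -180120 - 58 = -180178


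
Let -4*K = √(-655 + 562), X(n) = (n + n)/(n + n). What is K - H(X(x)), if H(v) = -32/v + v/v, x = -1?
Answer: 31 - I*√93/4 ≈ 31.0 - 2.4109*I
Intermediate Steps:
X(n) = 1 (X(n) = (2*n)/((2*n)) = (2*n)*(1/(2*n)) = 1)
K = -I*√93/4 (K = -√(-655 + 562)/4 = -I*√93/4 ≈ -2.4109*I)
H(v) = 1 - 32/v (H(v) = -32/v + 1 = 1 - 32/v)
K - H(X(x)) = -I*√93/4 - (-32 + 1)/1 = -I*√93/4 - (-31) = -I*√93/4 - 1*(-31) = -I*√93/4 + 31 = 31 - I*√93/4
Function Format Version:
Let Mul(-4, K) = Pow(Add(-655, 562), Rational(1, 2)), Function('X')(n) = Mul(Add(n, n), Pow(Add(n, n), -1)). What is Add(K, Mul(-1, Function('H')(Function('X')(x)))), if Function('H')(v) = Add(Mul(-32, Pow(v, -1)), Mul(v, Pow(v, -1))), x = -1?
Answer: Add(31, Mul(Rational(-1, 4), I, Pow(93, Rational(1, 2)))) ≈ Add(31.000, Mul(-2.4109, I))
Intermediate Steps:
Function('X')(n) = 1 (Function('X')(n) = Mul(Mul(2, n), Pow(Mul(2, n), -1)) = Mul(Mul(2, n), Mul(Rational(1, 2), Pow(n, -1))) = 1)
K = Mul(Rational(-1, 4), I, Pow(93, Rational(1, 2))) (K = Mul(Rational(-1, 4), Pow(Add(-655, 562), Rational(1, 2))) = Mul(Rational(-1, 4), Pow(-93, Rational(1, 2))) = Mul(Rational(-1, 4), Mul(I, Pow(93, Rational(1, 2)))) = Mul(Rational(-1, 4), I, Pow(93, Rational(1, 2))) ≈ Mul(-2.4109, I))
Function('H')(v) = Add(1, Mul(-32, Pow(v, -1))) (Function('H')(v) = Add(Mul(-32, Pow(v, -1)), 1) = Add(1, Mul(-32, Pow(v, -1))))
Add(K, Mul(-1, Function('H')(Function('X')(x)))) = Add(Mul(Rational(-1, 4), I, Pow(93, Rational(1, 2))), Mul(-1, Mul(Pow(1, -1), Add(-32, 1)))) = Add(Mul(Rational(-1, 4), I, Pow(93, Rational(1, 2))), Mul(-1, Mul(1, -31))) = Add(Mul(Rational(-1, 4), I, Pow(93, Rational(1, 2))), Mul(-1, -31)) = Add(Mul(Rational(-1, 4), I, Pow(93, Rational(1, 2))), 31) = Add(31, Mul(Rational(-1, 4), I, Pow(93, Rational(1, 2))))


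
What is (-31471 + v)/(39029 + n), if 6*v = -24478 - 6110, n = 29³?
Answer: -36569/63418 ≈ -0.57663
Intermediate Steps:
n = 24389
v = -5098 (v = (-24478 - 6110)/6 = (⅙)*(-30588) = -5098)
(-31471 + v)/(39029 + n) = (-31471 - 5098)/(39029 + 24389) = -36569/63418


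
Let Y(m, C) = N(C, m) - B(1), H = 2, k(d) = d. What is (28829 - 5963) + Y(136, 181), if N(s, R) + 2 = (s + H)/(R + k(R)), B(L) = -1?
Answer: 6219463/272 ≈ 22866.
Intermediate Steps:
N(s, R) = -2 + (2 + s)/(2*R) (N(s, R) = -2 + (s + 2)/(R + R) = -2 + (2 + s)/((2*R)) = -2 + (2 + s)*(1/(2*R)) = -2 + (2 + s)/(2*R))
Y(m, C) = 1 + (2 + C - 4*m)/(2*m) (Y(m, C) = (2 + C - 4*m)/(2*m) - 1*(-1) = (2 + C - 4*m)/(2*m) + 1 = 1 + (2 + C - 4*m)/(2*m))
(28829 - 5963) + Y(136, 181) = (28829 - 5963) + (1 + (½)*181 - 1*136)/136 = 22866 + (1 + 181/2 - 136)/136 = 22866 + (1/136)*(-89/2) = 22866 - 89/272 = 6219463/272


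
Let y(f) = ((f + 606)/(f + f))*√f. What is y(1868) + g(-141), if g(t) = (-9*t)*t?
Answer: -178929 + 1237*√467/934 ≈ -1.7890e+5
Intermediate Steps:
g(t) = -9*t²
y(f) = (606 + f)/(2*√f) (y(f) = ((606 + f)/((2*f)))*√f = ((606 + f)*(1/(2*f)))*√f = ((606 + f)/(2*f))*√f = (606 + f)/(2*√f))
y(1868) + g(-141) = (606 + 1868)/(2*√1868) - 9*(-141)² = (½)*(√467/934)*2474 - 9*19881 = 1237*√467/934 - 178929 = -178929 + 1237*√467/934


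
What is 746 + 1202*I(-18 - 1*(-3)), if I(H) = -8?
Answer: -8870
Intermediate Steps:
746 + 1202*I(-18 - 1*(-3)) = 746 + 1202*(-8) = 746 - 9616 = -8870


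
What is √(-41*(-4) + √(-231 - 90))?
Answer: √(164 + I*√321) ≈ 12.825 + 0.69848*I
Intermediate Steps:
√(-41*(-4) + √(-231 - 90)) = √(164 + √(-321)) = √(164 + I*√321)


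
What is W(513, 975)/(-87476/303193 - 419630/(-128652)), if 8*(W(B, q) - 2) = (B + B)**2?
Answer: 2566356894904407/57987458119 ≈ 44257.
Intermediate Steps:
W(B, q) = 2 + B**2/2 (W(B, q) = 2 + (B + B)**2/8 = 2 + (2*B)**2/8 = 2 + (4*B**2)/8 = 2 + B**2/2)
W(513, 975)/(-87476/303193 - 419630/(-128652)) = (2 + (1/2)*513**2)/(-87476/303193 - 419630/(-128652)) = (2 + (1/2)*263169)/(-87476*1/303193 - 419630*(-1/128652)) = (2 + 263169/2)/(-87476/303193 + 209815/64326) = 263173/(2*(57987458119/19503192918)) = (263173/2)*(19503192918/57987458119) = 2566356894904407/57987458119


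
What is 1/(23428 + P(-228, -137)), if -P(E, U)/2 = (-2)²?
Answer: 1/23420 ≈ 4.2699e-5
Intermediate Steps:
P(E, U) = -8 (P(E, U) = -2*(-2)² = -2*4 = -8)
1/(23428 + P(-228, -137)) = 1/(23428 - 8) = 1/23420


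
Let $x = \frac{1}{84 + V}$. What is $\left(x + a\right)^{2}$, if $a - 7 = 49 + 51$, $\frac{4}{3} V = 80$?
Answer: $\frac{237437281}{20736} \approx 11450.0$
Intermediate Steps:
$V = 60$ ($V = \frac{3}{4} \cdot 80 = 60$)
$x = \frac{1}{144}$ ($x = \frac{1}{84 + 60} = \frac{1}{144} \approx 0.0069444$)
$a = 107$ ($a = 7 + \left(49 + 51\right) = 7 + 100 = 107$)
$\left(x + a\right)^{2} = \left(\frac{1}{144} + 107\right)^{2} = \left(\frac{15409}{144}\right)^{2} = \frac{237437281}{20736}$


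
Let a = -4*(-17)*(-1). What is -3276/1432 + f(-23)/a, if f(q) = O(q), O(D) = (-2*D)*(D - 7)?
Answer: 109587/6086 ≈ 18.006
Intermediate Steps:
a = -68 (a = 68*(-1) = -68)
O(D) = -2*D*(-7 + D) (O(D) = (-2*D)*(-7 + D) = -2*D*(-7 + D))
f(q) = 2*q*(7 - q)
-3276/1432 + f(-23)/a = -3276/1432 + (2*(-23)*(7 - 1*(-23)))/(-68) = -3276*1/1432 + (2*(-23)*(7 + 23))*(-1/68) = -819/358 + (2*(-23)*30)*(-1/68) = -819/358 - 1380*(-1/68) = -819/358 + 345/17 = 109587/6086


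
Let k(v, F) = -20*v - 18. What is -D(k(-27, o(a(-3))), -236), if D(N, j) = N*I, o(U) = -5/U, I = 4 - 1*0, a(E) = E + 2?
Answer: -2088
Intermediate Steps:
a(E) = 2 + E
I = 4 (I = 4 + 0 = 4)
k(v, F) = -18 - 20*v
D(N, j) = 4*N (D(N, j) = N*4 = 4*N)
-D(k(-27, o(a(-3))), -236) = -4*(-18 - 20*(-27)) = -4*(-18 + 540) = -4*522 = -1*2088 = -2088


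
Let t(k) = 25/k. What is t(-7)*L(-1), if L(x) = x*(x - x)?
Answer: 0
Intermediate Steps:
L(x) = 0 (L(x) = x*0 = 0)
t(-7)*L(-1) = (25/(-7))*0 = (25*(-⅐))*0 = -25/7*0 = 0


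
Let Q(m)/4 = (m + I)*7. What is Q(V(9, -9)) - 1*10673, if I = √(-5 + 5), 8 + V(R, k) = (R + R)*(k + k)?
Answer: -19969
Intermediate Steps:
V(R, k) = -8 + 4*R*k (V(R, k) = -8 + (R + R)*(k + k) = -8 + (2*R)*(2*k) = -8 + 4*R*k)
I = 0 (I = √0 = 0)
Q(m) = 28*m (Q(m) = 4*((m + 0)*7) = 4*(m*7) = 4*(7*m) = 28*m)
Q(V(9, -9)) - 1*10673 = 28*(-8 + 4*9*(-9)) - 1*10673 = 28*(-8 - 324) - 10673 = 28*(-332) - 10673 = -9296 - 10673 = -19969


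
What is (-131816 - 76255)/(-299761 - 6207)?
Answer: 208071/305968 ≈ 0.68004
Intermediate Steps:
(-131816 - 76255)/(-299761 - 6207) = -208071/(-305968) = -208071*(-1/305968) = 208071/305968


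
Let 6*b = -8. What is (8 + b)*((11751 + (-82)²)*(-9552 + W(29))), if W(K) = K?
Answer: -3518748500/3 ≈ -1.1729e+9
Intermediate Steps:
b = -4/3 (b = (⅙)*(-8) = -4/3 ≈ -1.3333)
(8 + b)*((11751 + (-82)²)*(-9552 + W(29))) = (8 - 4/3)*((11751 + (-82)²)*(-9552 + 29)) = 20*((11751 + 6724)*(-9523))/3 = 20*(18475*(-9523))/3 = (20/3)*(-175937425) = -3518748500/3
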